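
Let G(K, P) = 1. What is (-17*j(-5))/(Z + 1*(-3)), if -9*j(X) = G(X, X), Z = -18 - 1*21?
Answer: -17/378 ≈ -0.044974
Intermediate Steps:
Z = -39 (Z = -18 - 21 = -39)
j(X) = -1/9 (j(X) = -1/9*1 = -1/9)
(-17*j(-5))/(Z + 1*(-3)) = (-17*(-1/9))/(-39 + 1*(-3)) = 17/(9*(-39 - 3)) = (17/9)/(-42) = (17/9)*(-1/42) = -17/378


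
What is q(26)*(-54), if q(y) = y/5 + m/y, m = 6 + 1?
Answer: -19197/65 ≈ -295.34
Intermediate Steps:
m = 7
q(y) = 7/y + y/5 (q(y) = y/5 + 7/y = 7/y + y/5)
q(26)*(-54) = (7/26 + (⅕)*26)*(-54) = (7*(1/26) + 26/5)*(-54) = (7/26 + 26/5)*(-54) = (711/130)*(-54) = -19197/65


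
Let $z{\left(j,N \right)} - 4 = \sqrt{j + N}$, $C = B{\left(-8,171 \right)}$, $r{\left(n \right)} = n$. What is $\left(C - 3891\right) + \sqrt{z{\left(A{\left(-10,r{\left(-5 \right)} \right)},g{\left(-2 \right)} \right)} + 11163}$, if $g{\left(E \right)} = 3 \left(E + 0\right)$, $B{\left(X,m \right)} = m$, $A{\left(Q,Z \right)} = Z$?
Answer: $-3720 + \sqrt{11167 + i \sqrt{11}} \approx -3614.3 + 0.015693 i$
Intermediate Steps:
$C = 171$
$g{\left(E \right)} = 3 E$
$z{\left(j,N \right)} = 4 + \sqrt{N + j}$ ($z{\left(j,N \right)} = 4 + \sqrt{j + N} = 4 + \sqrt{N + j}$)
$\left(C - 3891\right) + \sqrt{z{\left(A{\left(-10,r{\left(-5 \right)} \right)},g{\left(-2 \right)} \right)} + 11163} = \left(171 - 3891\right) + \sqrt{\left(4 + \sqrt{3 \left(-2\right) - 5}\right) + 11163} = -3720 + \sqrt{\left(4 + \sqrt{-6 - 5}\right) + 11163} = -3720 + \sqrt{\left(4 + \sqrt{-11}\right) + 11163} = -3720 + \sqrt{\left(4 + i \sqrt{11}\right) + 11163} = -3720 + \sqrt{11167 + i \sqrt{11}}$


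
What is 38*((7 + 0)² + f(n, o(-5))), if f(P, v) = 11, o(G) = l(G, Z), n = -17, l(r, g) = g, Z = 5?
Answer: 2280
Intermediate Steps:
o(G) = 5
38*((7 + 0)² + f(n, o(-5))) = 38*((7 + 0)² + 11) = 38*(7² + 11) = 38*(49 + 11) = 38*60 = 2280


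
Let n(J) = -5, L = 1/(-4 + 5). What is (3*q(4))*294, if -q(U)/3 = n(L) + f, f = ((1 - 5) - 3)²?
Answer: -116424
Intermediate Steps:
L = 1 (L = 1/1 = 1)
f = 49 (f = (-4 - 3)² = (-7)² = 49)
q(U) = -132 (q(U) = -3*(-5 + 49) = -3*44 = -132)
(3*q(4))*294 = (3*(-132))*294 = -396*294 = -116424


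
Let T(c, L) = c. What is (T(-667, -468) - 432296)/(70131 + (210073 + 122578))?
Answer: -432963/402782 ≈ -1.0749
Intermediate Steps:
(T(-667, -468) - 432296)/(70131 + (210073 + 122578)) = (-667 - 432296)/(70131 + (210073 + 122578)) = -432963/(70131 + 332651) = -432963/402782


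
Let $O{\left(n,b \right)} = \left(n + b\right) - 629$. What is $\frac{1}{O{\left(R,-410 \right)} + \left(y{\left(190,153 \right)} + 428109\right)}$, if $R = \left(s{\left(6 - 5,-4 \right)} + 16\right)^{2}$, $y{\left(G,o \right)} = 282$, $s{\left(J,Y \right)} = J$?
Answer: $\frac{1}{427641} \approx 2.3384 \cdot 10^{-6}$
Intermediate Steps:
$R = 289$ ($R = \left(\left(6 - 5\right) + 16\right)^{2} = \left(1 + 16\right)^{2} = 17^{2} = 289$)
$O{\left(n,b \right)} = -629 + b + n$ ($O{\left(n,b \right)} = \left(b + n\right) - 629 = -629 + b + n$)
$\frac{1}{O{\left(R,-410 \right)} + \left(y{\left(190,153 \right)} + 428109\right)} = \frac{1}{\left(-629 - 410 + 289\right) + \left(282 + 428109\right)} = \frac{1}{-750 + 428391} = \frac{1}{427641}$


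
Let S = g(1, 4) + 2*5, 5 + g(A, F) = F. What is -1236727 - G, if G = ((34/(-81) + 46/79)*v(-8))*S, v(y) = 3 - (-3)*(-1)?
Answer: -1236727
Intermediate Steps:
v(y) = 0 (v(y) = 3 - 1*3 = 3 - 3 = 0)
g(A, F) = -5 + F
S = 9 (S = (-5 + 4) + 2*5 = -1 + 10 = 9)
G = 0 (G = ((34/(-81) + 46/79)*0)*9 = ((34*(-1/81) + 46*(1/79))*0)*9 = ((-34/81 + 46/79)*0)*9 = ((1040/6399)*0)*9 = 0*9 = 0)
-1236727 - G = -1236727 - 1*0 = -1236727 + 0 = -1236727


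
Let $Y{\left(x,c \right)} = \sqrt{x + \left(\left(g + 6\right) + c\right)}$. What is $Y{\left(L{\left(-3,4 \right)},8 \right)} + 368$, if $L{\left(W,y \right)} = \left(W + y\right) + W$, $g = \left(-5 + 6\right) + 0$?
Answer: $368 + \sqrt{13} \approx 371.61$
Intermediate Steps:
$g = 1$ ($g = 1 + 0 = 1$)
$L{\left(W,y \right)} = y + 2 W$
$Y{\left(x,c \right)} = \sqrt{7 + c + x}$ ($Y{\left(x,c \right)} = \sqrt{x + \left(\left(1 + 6\right) + c\right)} = \sqrt{x + \left(7 + c\right)} = \sqrt{7 + c + x}$)
$Y{\left(L{\left(-3,4 \right)},8 \right)} + 368 = \sqrt{7 + 8 + \left(4 + 2 \left(-3\right)\right)} + 368 = \sqrt{7 + 8 + \left(4 - 6\right)} + 368 = \sqrt{7 + 8 - 2} + 368 = \sqrt{13} + 368 = 368 + \sqrt{13}$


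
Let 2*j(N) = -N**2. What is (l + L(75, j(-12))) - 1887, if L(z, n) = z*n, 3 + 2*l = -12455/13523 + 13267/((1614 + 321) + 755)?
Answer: -530119728299/72753740 ≈ -7286.5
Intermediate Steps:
j(N) = -N**2/2 (j(N) = (-N**2)/2 = -N**2/2)
l = 36775081/72753740 (l = -3/2 + (-12455/13523 + 13267/((1614 + 321) + 755))/2 = -3/2 + (-12455*1/13523 + 13267/(1935 + 755))/2 = -3/2 + (-12455/13523 + 13267/2690)/2 = -3/2 + (1/2)*(145905691/36376870) = -3/2 + 145905691/72753740 = 36775081/72753740 ≈ 0.50547)
L(z, n) = n*z
(l + L(75, j(-12))) - 1887 = (36775081/72753740 - 1/2*(-12)**2*75) - 1887 = (36775081/72753740 - 1/2*144*75) - 1887 = (36775081/72753740 - 72*75) - 1887 = (36775081/72753740 - 5400) - 1887 = -392833420919/72753740 - 1887 = -530119728299/72753740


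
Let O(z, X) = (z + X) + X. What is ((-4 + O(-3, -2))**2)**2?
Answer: 14641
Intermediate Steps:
O(z, X) = z + 2*X (O(z, X) = (X + z) + X = z + 2*X)
((-4 + O(-3, -2))**2)**2 = ((-4 + (-3 + 2*(-2)))**2)**2 = ((-4 + (-3 - 4))**2)**2 = ((-4 - 7)**2)**2 = ((-11)**2)**2 = 121**2 = 14641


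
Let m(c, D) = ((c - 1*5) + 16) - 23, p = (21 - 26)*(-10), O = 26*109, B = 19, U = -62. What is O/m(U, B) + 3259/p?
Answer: 49733/1850 ≈ 26.883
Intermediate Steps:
O = 2834
p = 50 (p = -5*(-10) = 50)
m(c, D) = -12 + c (m(c, D) = ((c - 5) + 16) - 23 = ((-5 + c) + 16) - 23 = (11 + c) - 23 = -12 + c)
O/m(U, B) + 3259/p = 2834/(-12 - 62) + 3259/50 = 2834/(-74) + 3259*(1/50) = 2834*(-1/74) + 3259/50 = -1417/37 + 3259/50 = 49733/1850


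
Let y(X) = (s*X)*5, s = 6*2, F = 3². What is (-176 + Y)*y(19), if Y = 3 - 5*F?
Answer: -248520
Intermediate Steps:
F = 9
s = 12
Y = -42 (Y = 3 - 5*9 = 3 - 45 = -42)
y(X) = 60*X (y(X) = (12*X)*5 = 60*X)
(-176 + Y)*y(19) = (-176 - 42)*(60*19) = -218*1140 = -248520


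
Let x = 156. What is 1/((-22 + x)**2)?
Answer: 1/17956 ≈ 5.5692e-5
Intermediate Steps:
1/((-22 + x)**2) = 1/((-22 + 156)**2) = 1/(134**2) = 1/17956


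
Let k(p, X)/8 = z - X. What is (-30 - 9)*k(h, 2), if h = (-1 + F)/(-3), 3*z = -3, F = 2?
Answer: 936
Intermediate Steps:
z = -1 (z = (1/3)*(-3) = -1)
h = -1/3 (h = (-1 + 2)/(-3) = 1*(-1/3) = -1/3 ≈ -0.33333)
k(p, X) = -8 - 8*X (k(p, X) = 8*(-1 - X) = -8 - 8*X)
(-30 - 9)*k(h, 2) = (-30 - 9)*(-8 - 8*2) = -39*(-8 - 16) = -39*(-24) = 936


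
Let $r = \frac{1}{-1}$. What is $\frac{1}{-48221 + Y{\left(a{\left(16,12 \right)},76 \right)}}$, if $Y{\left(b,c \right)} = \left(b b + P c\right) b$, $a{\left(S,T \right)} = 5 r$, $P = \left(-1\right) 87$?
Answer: $- \frac{1}{15286} \approx -6.5419 \cdot 10^{-5}$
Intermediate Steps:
$P = -87$
$r = -1$
$a{\left(S,T \right)} = -5$ ($a{\left(S,T \right)} = 5 \left(-1\right) = -5$)
$Y{\left(b,c \right)} = b \left(b^{2} - 87 c\right)$ ($Y{\left(b,c \right)} = \left(b b - 87 c\right) b = \left(b^{2} - 87 c\right) b = b \left(b^{2} - 87 c\right)$)
$\frac{1}{-48221 + Y{\left(a{\left(16,12 \right)},76 \right)}} = \frac{1}{-48221 - 5 \left(\left(-5\right)^{2} - 6612\right)} = \frac{1}{-48221 - 5 \left(25 - 6612\right)} = \frac{1}{-48221 - -32935} = \frac{1}{-48221 + 32935} = \frac{1}{-15286} = - \frac{1}{15286}$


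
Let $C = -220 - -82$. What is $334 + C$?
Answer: $196$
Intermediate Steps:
$C = -138$ ($C = -220 + 82 = -138$)
$334 + C = 334 - 138 = 196$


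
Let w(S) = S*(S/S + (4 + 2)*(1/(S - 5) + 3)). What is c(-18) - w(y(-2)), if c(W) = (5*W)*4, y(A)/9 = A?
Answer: -522/23 ≈ -22.696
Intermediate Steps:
y(A) = 9*A
c(W) = 20*W
w(S) = S*(19 + 6/(-5 + S)) (w(S) = S*(1 + 6*(1/(-5 + S) + 3)) = S*(1 + 6*(3 + 1/(-5 + S))) = S*(1 + (18 + 6/(-5 + S))) = S*(19 + 6/(-5 + S)))
c(-18) - w(y(-2)) = 20*(-18) - 9*(-2)*(-89 + 19*(9*(-2)))/(-5 + 9*(-2)) = -360 - (-18)*(-89 + 19*(-18))/(-5 - 18) = -360 - (-18)*(-89 - 342)/(-23) = -360 - (-18)*(-1)*(-431)/23 = -360 - 1*(-7758/23) = -360 + 7758/23 = -522/23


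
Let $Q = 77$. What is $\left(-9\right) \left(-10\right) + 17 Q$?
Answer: $1399$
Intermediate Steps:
$\left(-9\right) \left(-10\right) + 17 Q = \left(-9\right) \left(-10\right) + 17 \cdot 77 = 90 + 1309 = 1399$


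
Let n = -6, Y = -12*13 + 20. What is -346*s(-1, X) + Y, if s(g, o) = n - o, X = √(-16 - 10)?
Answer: 1940 + 346*I*√26 ≈ 1940.0 + 1764.3*I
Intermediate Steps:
Y = -136 (Y = -156 + 20 = -136)
X = I*√26 (X = √(-26) = I*√26 ≈ 5.099*I)
s(g, o) = -6 - o
-346*s(-1, X) + Y = -346*(-6 - I*√26) - 136 = (2076 + 346*I*√26) - 136 = 1940 + 346*I*√26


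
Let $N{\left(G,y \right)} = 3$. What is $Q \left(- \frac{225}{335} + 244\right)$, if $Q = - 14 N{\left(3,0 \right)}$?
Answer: $- \frac{684726}{67} \approx -10220.0$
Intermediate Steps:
$Q = -42$ ($Q = \left(-14\right) 3 = -42$)
$Q \left(- \frac{225}{335} + 244\right) = - 42 \left(- \frac{225}{335} + 244\right) = - 42 \left(\left(-225\right) \frac{1}{335} + 244\right) = - 42 \left(- \frac{45}{67} + 244\right) = \left(-42\right) \frac{16303}{67} = - \frac{684726}{67}$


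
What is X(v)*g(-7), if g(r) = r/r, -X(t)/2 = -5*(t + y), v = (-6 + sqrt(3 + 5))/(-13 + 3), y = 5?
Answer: 56 - 2*sqrt(2) ≈ 53.172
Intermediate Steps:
v = 3/5 - sqrt(2)/5 (v = (-6 + sqrt(8))/(-10) = (-6 + 2*sqrt(2))*(-1/10) = 3/5 - sqrt(2)/5 ≈ 0.31716)
X(t) = 50 + 10*t (X(t) = -(-10)*(t + 5) = -(-10)*(5 + t) = -2*(-25 - 5*t) = 50 + 10*t)
g(r) = 1
X(v)*g(-7) = (50 + 10*(3/5 - sqrt(2)/5))*1 = (50 + (6 - 2*sqrt(2)))*1 = (56 - 2*sqrt(2))*1 = 56 - 2*sqrt(2)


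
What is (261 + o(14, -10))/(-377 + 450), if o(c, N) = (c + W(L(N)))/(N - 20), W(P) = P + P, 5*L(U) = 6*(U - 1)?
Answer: 19606/5475 ≈ 3.5810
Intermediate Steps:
L(U) = -6/5 + 6*U/5 (L(U) = (6*(U - 1))/5 = (6*(-1 + U))/5 = (-6 + 6*U)/5 = -6/5 + 6*U/5)
W(P) = 2*P
o(c, N) = (-12/5 + c + 12*N/5)/(-20 + N) (o(c, N) = (c + 2*(-6/5 + 6*N/5))/(N - 20) = (c + (-12/5 + 12*N/5))/(-20 + N) = (-12/5 + c + 12*N/5)/(-20 + N))
(261 + o(14, -10))/(-377 + 450) = (261 + (-12 + 5*14 + 12*(-10))/(5*(-20 - 10)))/(-377 + 450) = (261 + (1/5)*(-12 + 70 - 120)/(-30))/73 = (261 + (1/5)*(-1/30)*(-62))*(1/73) = (261 + 31/75)*(1/73) = (19606/75)*(1/73) = 19606/5475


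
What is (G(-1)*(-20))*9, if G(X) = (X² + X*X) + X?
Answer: -180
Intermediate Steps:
G(X) = X + 2*X² (G(X) = (X² + X²) + X = 2*X² + X = X + 2*X²)
(G(-1)*(-20))*9 = (-(1 + 2*(-1))*(-20))*9 = (-(1 - 2)*(-20))*9 = (-1*(-1)*(-20))*9 = (1*(-20))*9 = -20*9 = -180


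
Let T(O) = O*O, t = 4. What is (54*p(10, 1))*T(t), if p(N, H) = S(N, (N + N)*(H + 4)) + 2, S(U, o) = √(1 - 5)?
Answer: 1728 + 1728*I ≈ 1728.0 + 1728.0*I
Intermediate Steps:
S(U, o) = 2*I (S(U, o) = √(-4) = 2*I)
T(O) = O²
p(N, H) = 2 + 2*I (p(N, H) = 2*I + 2 = 2 + 2*I)
(54*p(10, 1))*T(t) = (54*(2 + 2*I))*4² = (108 + 108*I)*16 = 1728 + 1728*I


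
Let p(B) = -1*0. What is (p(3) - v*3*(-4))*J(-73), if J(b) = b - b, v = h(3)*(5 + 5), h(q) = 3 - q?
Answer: 0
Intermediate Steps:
p(B) = 0
v = 0 (v = (3 - 1*3)*(5 + 5) = (3 - 3)*10 = 0*10 = 0)
J(b) = 0
(p(3) - v*3*(-4))*J(-73) = (0 - 0*3*(-4))*0 = (0 - 0*(-4))*0 = (0 - 1*0)*0 = (0 + 0)*0 = 0*0 = 0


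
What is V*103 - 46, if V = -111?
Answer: -11479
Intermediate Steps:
V*103 - 46 = -111*103 - 46 = -11433 - 46 = -11479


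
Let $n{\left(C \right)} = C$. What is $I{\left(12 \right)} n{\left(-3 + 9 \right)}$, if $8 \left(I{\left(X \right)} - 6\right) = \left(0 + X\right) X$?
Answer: $144$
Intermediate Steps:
$I{\left(X \right)} = 6 + \frac{X^{2}}{8}$ ($I{\left(X \right)} = 6 + \frac{\left(0 + X\right) X}{8} = 6 + \frac{X X}{8} = 6 + \frac{X^{2}}{8}$)
$I{\left(12 \right)} n{\left(-3 + 9 \right)} = \left(6 + \frac{12^{2}}{8}\right) \left(-3 + 9\right) = \left(6 + \frac{1}{8} \cdot 144\right) 6 = \left(6 + 18\right) 6 = 24 \cdot 6 = 144$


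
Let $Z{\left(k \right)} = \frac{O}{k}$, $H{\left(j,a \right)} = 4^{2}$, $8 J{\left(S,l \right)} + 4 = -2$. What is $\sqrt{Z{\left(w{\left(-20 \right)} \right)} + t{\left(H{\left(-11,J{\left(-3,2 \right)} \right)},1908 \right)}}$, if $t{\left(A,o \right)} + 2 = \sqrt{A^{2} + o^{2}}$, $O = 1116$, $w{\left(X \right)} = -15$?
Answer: $\frac{\sqrt{-1910 + 100 \sqrt{227545}}}{5} \approx 42.798$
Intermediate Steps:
$J{\left(S,l \right)} = - \frac{3}{4}$ ($J{\left(S,l \right)} = - \frac{1}{2} + \frac{1}{8} \left(-2\right) = - \frac{1}{2} - \frac{1}{4} = - \frac{3}{4}$)
$H{\left(j,a \right)} = 16$
$t{\left(A,o \right)} = -2 + \sqrt{A^{2} + o^{2}}$
$Z{\left(k \right)} = \frac{1116}{k}$
$\sqrt{Z{\left(w{\left(-20 \right)} \right)} + t{\left(H{\left(-11,J{\left(-3,2 \right)} \right)},1908 \right)}} = \sqrt{\frac{1116}{-15} - \left(2 - \sqrt{16^{2} + 1908^{2}}\right)} = \sqrt{1116 \left(- \frac{1}{15}\right) - \left(2 - \sqrt{256 + 3640464}\right)} = \sqrt{- \frac{372}{5} - \left(2 - \sqrt{3640720}\right)} = \sqrt{- \frac{372}{5} - \left(2 - 4 \sqrt{227545}\right)} = \sqrt{- \frac{382}{5} + 4 \sqrt{227545}}$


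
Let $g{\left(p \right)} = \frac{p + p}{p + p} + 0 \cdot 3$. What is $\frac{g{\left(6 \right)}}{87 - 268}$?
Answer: $- \frac{1}{181} \approx -0.0055249$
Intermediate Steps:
$g{\left(p \right)} = 1$ ($g{\left(p \right)} = \frac{2 p}{2 p} + 0 = 2 p \frac{1}{2 p} + 0 = 1 + 0 = 1$)
$\frac{g{\left(6 \right)}}{87 - 268} = \frac{1}{87 - 268} \cdot 1 = \frac{1}{-181} \cdot 1 = \left(- \frac{1}{181}\right) 1 = - \frac{1}{181}$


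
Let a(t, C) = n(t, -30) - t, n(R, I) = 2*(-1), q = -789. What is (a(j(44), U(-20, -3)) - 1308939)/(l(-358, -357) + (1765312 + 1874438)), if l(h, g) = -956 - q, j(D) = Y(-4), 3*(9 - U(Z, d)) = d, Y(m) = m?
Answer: -1308937/3639583 ≈ -0.35964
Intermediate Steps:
U(Z, d) = 9 - d/3
j(D) = -4
n(R, I) = -2
a(t, C) = -2 - t
l(h, g) = -167 (l(h, g) = -956 - 1*(-789) = -956 + 789 = -167)
(a(j(44), U(-20, -3)) - 1308939)/(l(-358, -357) + (1765312 + 1874438)) = ((-2 - 1*(-4)) - 1308939)/(-167 + (1765312 + 1874438)) = ((-2 + 4) - 1308939)/(-167 + 3639750) = (2 - 1308939)/3639583 = -1308937*1/3639583 = -1308937/3639583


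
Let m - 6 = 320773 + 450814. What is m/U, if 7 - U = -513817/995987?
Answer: 768496597291/7485726 ≈ 1.0266e+5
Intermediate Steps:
U = 7485726/995987 (U = 7 - (-513817)/995987 = 7 - 1*(-513817/995987) = 7 + 513817/995987 = 7485726/995987 ≈ 7.5159)
m = 771593 (m = 6 + (320773 + 450814) = 6 + 771587 = 771593)
m/U = 771593/(7485726/995987) = 771593*(995987/7485726) = 768496597291/7485726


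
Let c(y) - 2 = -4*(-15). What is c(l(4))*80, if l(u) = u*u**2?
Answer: 4960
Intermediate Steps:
l(u) = u**3
c(y) = 62 (c(y) = 2 - 4*(-15) = 2 + 60 = 62)
c(l(4))*80 = 62*80 = 4960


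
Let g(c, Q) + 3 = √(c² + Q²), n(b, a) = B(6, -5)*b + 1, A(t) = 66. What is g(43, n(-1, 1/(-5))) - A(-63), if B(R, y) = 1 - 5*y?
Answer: -69 + √2474 ≈ -19.261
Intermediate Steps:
n(b, a) = 1 + 26*b (n(b, a) = (1 - 5*(-5))*b + 1 = (1 + 25)*b + 1 = 26*b + 1 = 1 + 26*b)
g(c, Q) = -3 + √(Q² + c²) (g(c, Q) = -3 + √(c² + Q²) = -3 + √(Q² + c²))
g(43, n(-1, 1/(-5))) - A(-63) = (-3 + √((1 + 26*(-1))² + 43²)) - 1*66 = (-3 + √((1 - 26)² + 1849)) - 66 = (-3 + √((-25)² + 1849)) - 66 = (-3 + √(625 + 1849)) - 66 = (-3 + √2474) - 66 = -69 + √2474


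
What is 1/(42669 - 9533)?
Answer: 1/33136 ≈ 3.0179e-5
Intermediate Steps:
1/(42669 - 9533) = 1/33136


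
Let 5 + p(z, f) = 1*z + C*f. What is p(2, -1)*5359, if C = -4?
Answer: 5359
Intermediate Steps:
p(z, f) = -5 + z - 4*f (p(z, f) = -5 + (1*z - 4*f) = -5 + (z - 4*f) = -5 + z - 4*f)
p(2, -1)*5359 = (-5 + 2 - 4*(-1))*5359 = (-5 + 2 + 4)*5359 = 1*5359 = 5359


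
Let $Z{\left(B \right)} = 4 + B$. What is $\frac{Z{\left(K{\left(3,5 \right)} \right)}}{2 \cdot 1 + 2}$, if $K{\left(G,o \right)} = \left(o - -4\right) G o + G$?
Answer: $\frac{71}{2} \approx 35.5$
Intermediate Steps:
$K{\left(G,o \right)} = G + G o \left(4 + o\right)$ ($K{\left(G,o \right)} = \left(o + 4\right) G o + G = \left(4 + o\right) G o + G = G \left(4 + o\right) o + G = G o \left(4 + o\right) + G = G + G o \left(4 + o\right)$)
$\frac{Z{\left(K{\left(3,5 \right)} \right)}}{2 \cdot 1 + 2} = \frac{4 + 3 \left(1 + 5^{2} + 4 \cdot 5\right)}{2 \cdot 1 + 2} = \frac{4 + 3 \left(1 + 25 + 20\right)}{2 + 2} = \frac{4 + 3 \cdot 46}{4} = \frac{4 + 138}{4} = \frac{1}{4} \cdot 142 = \frac{71}{2}$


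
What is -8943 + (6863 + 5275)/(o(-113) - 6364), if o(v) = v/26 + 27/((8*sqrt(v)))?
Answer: 9*(-348777*sqrt(113) + 74382661772*I)/(-74840804*I + 351*sqrt(113)) ≈ -8944.9 + 9.5023e-5*I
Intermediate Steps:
o(v) = v/26 + 27/(8*sqrt(v)) (o(v) = v*(1/26) + 27*(1/(8*sqrt(v))) = v/26 + 27/(8*sqrt(v)))
-8943 + (6863 + 5275)/(o(-113) - 6364) = -8943 + (6863 + 5275)/(((1/26)*(-113) + 27/(8*sqrt(-113))) - 6364) = -8943 + 12138/((-113/26 + 27*(-I*sqrt(113)/113)/8) - 6364) = -8943 + 12138/((-113/26 - 27*I*sqrt(113)/904) - 6364) = -8943 + 12138/(-165577/26 - 27*I*sqrt(113)/904)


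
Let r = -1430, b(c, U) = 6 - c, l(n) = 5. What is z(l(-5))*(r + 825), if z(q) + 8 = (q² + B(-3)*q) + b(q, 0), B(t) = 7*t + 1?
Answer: 49610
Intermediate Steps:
B(t) = 1 + 7*t
z(q) = -2 + q² - 21*q (z(q) = -8 + ((q² + (1 + 7*(-3))*q) + (6 - q)) = -8 + ((q² + (1 - 21)*q) + (6 - q)) = -8 + ((q² - 20*q) + (6 - q)) = -8 + (6 + q² - 21*q) = -2 + q² - 21*q)
z(l(-5))*(r + 825) = (-2 + 5² - 21*5)*(-1430 + 825) = (-2 + 25 - 105)*(-605) = -82*(-605) = 49610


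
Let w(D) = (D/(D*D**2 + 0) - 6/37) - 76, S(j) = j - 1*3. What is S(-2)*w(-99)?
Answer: 138095905/362637 ≈ 380.81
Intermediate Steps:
S(j) = -3 + j (S(j) = j - 3 = -3 + j)
w(D) = -2818/37 + D**(-2) (w(D) = (D/(D**3 + 0) - 6*1/37) - 76 = (D/(D**3) - 6/37) - 76 = (D/D**3 - 6/37) - 76 = (D**(-2) - 6/37) - 76 = (-6/37 + D**(-2)) - 76 = -2818/37 + D**(-2))
S(-2)*w(-99) = (-3 - 2)*(-2818/37 + (-99)**(-2)) = -5*(-2818/37 + 1/9801) = -5*(-27619181/362637) = 138095905/362637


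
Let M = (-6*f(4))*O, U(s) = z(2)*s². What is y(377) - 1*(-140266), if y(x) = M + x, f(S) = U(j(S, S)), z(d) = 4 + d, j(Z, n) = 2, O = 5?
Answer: 139923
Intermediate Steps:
U(s) = 6*s² (U(s) = (4 + 2)*s² = 6*s²)
f(S) = 24 (f(S) = 6*2² = 6*4 = 24)
M = -720 (M = -6*24*5 = -144*5 = -720)
y(x) = -720 + x
y(377) - 1*(-140266) = (-720 + 377) - 1*(-140266) = -343 + 140266 = 139923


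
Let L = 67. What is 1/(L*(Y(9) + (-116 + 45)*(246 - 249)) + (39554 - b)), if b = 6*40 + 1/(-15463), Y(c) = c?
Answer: 15463/837909045 ≈ 1.8454e-5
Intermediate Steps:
b = 3711119/15463 (b = 240 - 1/15463 = 3711119/15463 ≈ 240.00)
1/(L*(Y(9) + (-116 + 45)*(246 - 249)) + (39554 - b)) = 1/(67*(9 + (-116 + 45)*(246 - 249)) + (39554 - 1*3711119/15463)) = 1/(67*(9 - 71*(-3)) + (39554 - 3711119/15463)) = 1/(67*(9 + 213) + 607912383/15463) = 1/(67*222 + 607912383/15463) = 1/(14874 + 607912383/15463) = 1/(837909045/15463) = 15463/837909045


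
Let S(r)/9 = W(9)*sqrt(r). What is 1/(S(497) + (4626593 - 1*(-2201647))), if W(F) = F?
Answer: 2276080/15541619412261 - 9*sqrt(497)/5180539804087 ≈ 1.4641e-7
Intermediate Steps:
S(r) = 81*sqrt(r) (S(r) = 9*(9*sqrt(r)) = 81*sqrt(r))
1/(S(497) + (4626593 - 1*(-2201647))) = 1/(81*sqrt(497) + (4626593 - 1*(-2201647))) = 1/(81*sqrt(497) + (4626593 + 2201647)) = 1/(81*sqrt(497) + 6828240) = 1/(6828240 + 81*sqrt(497))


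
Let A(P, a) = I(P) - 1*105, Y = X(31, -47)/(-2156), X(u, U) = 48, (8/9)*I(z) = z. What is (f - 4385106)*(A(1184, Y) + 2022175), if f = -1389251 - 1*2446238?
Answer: -16633568364190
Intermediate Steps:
I(z) = 9*z/8
Y = -12/539 (Y = 48/(-2156) = 48*(-1/2156) = -12/539 ≈ -0.022263)
A(P, a) = -105 + 9*P/8 (A(P, a) = 9*P/8 - 1*105 = 9*P/8 - 105 = -105 + 9*P/8)
f = -3835489 (f = -1389251 - 2446238 = -3835489)
(f - 4385106)*(A(1184, Y) + 2022175) = (-3835489 - 4385106)*((-105 + (9/8)*1184) + 2022175) = -8220595*((-105 + 1332) + 2022175) = -8220595*(1227 + 2022175) = -8220595*2023402 = -16633568364190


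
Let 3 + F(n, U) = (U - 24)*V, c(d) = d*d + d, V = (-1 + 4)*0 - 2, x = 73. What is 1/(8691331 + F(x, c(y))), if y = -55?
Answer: 1/8685436 ≈ 1.1514e-7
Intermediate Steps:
V = -2 (V = 3*0 - 2 = 0 - 2 = -2)
c(d) = d + d² (c(d) = d² + d = d + d²)
F(n, U) = 45 - 2*U (F(n, U) = -3 + (U - 24)*(-2) = -3 + (-24 + U)*(-2) = -3 + (48 - 2*U) = 45 - 2*U)
1/(8691331 + F(x, c(y))) = 1/(8691331 + (45 - (-110)*(1 - 55))) = 1/(8691331 + (45 - (-110)*(-54))) = 1/(8691331 + (45 - 2*2970)) = 1/(8691331 + (45 - 5940)) = 1/(8691331 - 5895) = 1/8685436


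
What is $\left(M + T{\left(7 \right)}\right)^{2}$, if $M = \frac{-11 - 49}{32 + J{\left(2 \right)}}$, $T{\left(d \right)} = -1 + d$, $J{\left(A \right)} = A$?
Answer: $\frac{5184}{289} \approx 17.938$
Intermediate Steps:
$M = - \frac{30}{17}$ ($M = \frac{-11 - 49}{32 + 2} = - \frac{60}{34} = \left(-60\right) \frac{1}{34} = - \frac{30}{17} \approx -1.7647$)
$\left(M + T{\left(7 \right)}\right)^{2} = \left(- \frac{30}{17} + \left(-1 + 7\right)\right)^{2} = \left(- \frac{30}{17} + 6\right)^{2} = \left(\frac{72}{17}\right)^{2} = \frac{5184}{289}$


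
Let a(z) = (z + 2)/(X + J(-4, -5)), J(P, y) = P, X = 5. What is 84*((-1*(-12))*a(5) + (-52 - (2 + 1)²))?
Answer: 1932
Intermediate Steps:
a(z) = 2 + z (a(z) = (z + 2)/(5 - 4) = (2 + z)/1 = (2 + z)*1 = 2 + z)
84*((-1*(-12))*a(5) + (-52 - (2 + 1)²)) = 84*((-1*(-12))*(2 + 5) + (-52 - (2 + 1)²)) = 84*(12*7 + (-52 - 1*3²)) = 84*(84 + (-52 - 1*9)) = 84*(84 + (-52 - 9)) = 84*(84 - 61) = 84*23 = 1932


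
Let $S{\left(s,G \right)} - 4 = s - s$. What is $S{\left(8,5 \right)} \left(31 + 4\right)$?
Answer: $140$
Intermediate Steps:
$S{\left(s,G \right)} = 4$ ($S{\left(s,G \right)} = 4 + \left(s - s\right) = 4 + 0 = 4$)
$S{\left(8,5 \right)} \left(31 + 4\right) = 4 \left(31 + 4\right) = 4 \cdot 35 = 140$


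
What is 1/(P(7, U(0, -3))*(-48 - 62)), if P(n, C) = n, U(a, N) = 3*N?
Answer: -1/770 ≈ -0.0012987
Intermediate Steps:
1/(P(7, U(0, -3))*(-48 - 62)) = 1/(7*(-48 - 62)) = 1/(7*(-110)) = 1/(-770) = -1/770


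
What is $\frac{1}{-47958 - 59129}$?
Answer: $- \frac{1}{107087} \approx -9.3382 \cdot 10^{-6}$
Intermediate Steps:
$\frac{1}{-47958 - 59129} = \frac{1}{-107087} = - \frac{1}{107087}$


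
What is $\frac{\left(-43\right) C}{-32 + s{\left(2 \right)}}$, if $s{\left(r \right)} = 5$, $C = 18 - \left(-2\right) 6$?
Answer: $\frac{430}{9} \approx 47.778$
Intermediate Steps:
$C = 30$ ($C = 18 - -12 = 18 + 12 = 30$)
$\frac{\left(-43\right) C}{-32 + s{\left(2 \right)}} = \frac{\left(-43\right) 30}{-32 + 5} = - \frac{1290}{-27} = \left(-1290\right) \left(- \frac{1}{27}\right) = \frac{430}{9}$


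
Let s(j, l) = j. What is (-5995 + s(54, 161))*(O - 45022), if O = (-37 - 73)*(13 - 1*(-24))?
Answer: 291655572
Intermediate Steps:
O = -4070 (O = -110*(13 + 24) = -110*37 = -4070)
(-5995 + s(54, 161))*(O - 45022) = (-5995 + 54)*(-4070 - 45022) = -5941*(-49092) = 291655572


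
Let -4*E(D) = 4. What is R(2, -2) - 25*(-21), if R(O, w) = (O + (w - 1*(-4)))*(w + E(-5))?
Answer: 513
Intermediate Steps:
E(D) = -1 (E(D) = -¼*4 = -1)
R(O, w) = (-1 + w)*(4 + O + w) (R(O, w) = (O + (w - 1*(-4)))*(w - 1) = (O + (w + 4))*(-1 + w) = (O + (4 + w))*(-1 + w) = (4 + O + w)*(-1 + w) = (-1 + w)*(4 + O + w))
R(2, -2) - 25*(-21) = (-4 + (-2)² - 1*2 + 3*(-2) + 2*(-2)) - 25*(-21) = (-4 + 4 - 2 - 6 - 4) + 525 = -12 + 525 = 513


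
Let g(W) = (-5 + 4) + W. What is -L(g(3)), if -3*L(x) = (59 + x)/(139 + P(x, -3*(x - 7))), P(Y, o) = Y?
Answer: 61/423 ≈ 0.14421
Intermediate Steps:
g(W) = -1 + W
L(x) = -(59 + x)/(3*(139 + x))
-L(g(3)) = -(-59 - (-1 + 3))/(3*(139 + (-1 + 3))) = -(-59 - 1*2)/(3*(139 + 2)) = -(-59 - 2)/(3*141) = -(-61)/(3*141) = -1*(-61/423) = 61/423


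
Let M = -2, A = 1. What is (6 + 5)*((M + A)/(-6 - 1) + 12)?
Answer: 935/7 ≈ 133.57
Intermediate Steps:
(6 + 5)*((M + A)/(-6 - 1) + 12) = (6 + 5)*((-2 + 1)/(-6 - 1) + 12) = 11*(-1/(-7) + 12) = 11*(-1*(-⅐) + 12) = 11*(⅐ + 12) = 11*(85/7) = 935/7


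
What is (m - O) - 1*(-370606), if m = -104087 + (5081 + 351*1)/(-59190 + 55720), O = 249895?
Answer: 28839924/1735 ≈ 16622.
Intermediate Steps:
m = -180593661/1735 (m = -104087 + (5081 + 351)/(-3470) = -104087 + 5432*(-1/3470) = -104087 - 2716/1735 = -180593661/1735 ≈ -1.0409e+5)
(m - O) - 1*(-370606) = (-180593661/1735 - 1*249895) - 1*(-370606) = (-180593661/1735 - 249895) + 370606 = -614161486/1735 + 370606 = 28839924/1735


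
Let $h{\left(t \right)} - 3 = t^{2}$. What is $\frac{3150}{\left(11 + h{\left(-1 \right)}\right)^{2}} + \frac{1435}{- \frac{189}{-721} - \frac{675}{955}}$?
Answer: $- \frac{28108283}{8748} \approx -3213.1$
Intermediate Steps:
$h{\left(t \right)} = 3 + t^{2}$
$\frac{3150}{\left(11 + h{\left(-1 \right)}\right)^{2}} + \frac{1435}{- \frac{189}{-721} - \frac{675}{955}} = \frac{3150}{\left(11 + \left(3 + \left(-1\right)^{2}\right)\right)^{2}} + \frac{1435}{- \frac{189}{-721} - \frac{675}{955}} = \frac{3150}{\left(11 + \left(3 + 1\right)\right)^{2}} + \frac{1435}{\left(-189\right) \left(- \frac{1}{721}\right) - \frac{135}{191}} = \frac{3150}{\left(11 + 4\right)^{2}} + \frac{1435}{\frac{27}{103} - \frac{135}{191}} = \frac{3150}{15^{2}} + \frac{1435}{- \frac{8748}{19673}} = \frac{3150}{225} + 1435 \left(- \frac{19673}{8748}\right) = 3150 \cdot \frac{1}{225} - \frac{28230755}{8748} = 14 - \frac{28230755}{8748} = - \frac{28108283}{8748}$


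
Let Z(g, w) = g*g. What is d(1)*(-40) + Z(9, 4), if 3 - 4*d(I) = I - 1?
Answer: 51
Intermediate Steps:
Z(g, w) = g**2
d(I) = 1 - I/4 (d(I) = 3/4 - (I - 1)/4 = 3/4 - (-1 + I)/4 = 3/4 + (1/4 - I/4) = 1 - I/4)
d(1)*(-40) + Z(9, 4) = (1 - 1/4*1)*(-40) + 9**2 = (1 - 1/4)*(-40) + 81 = (3/4)*(-40) + 81 = -30 + 81 = 51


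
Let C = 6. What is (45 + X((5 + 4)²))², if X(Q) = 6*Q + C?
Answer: 288369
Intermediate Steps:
X(Q) = 6 + 6*Q (X(Q) = 6*Q + 6 = 6 + 6*Q)
(45 + X((5 + 4)²))² = (45 + (6 + 6*(5 + 4)²))² = (45 + (6 + 6*9²))² = (45 + (6 + 6*81))² = (45 + (6 + 486))² = (45 + 492)² = 537² = 288369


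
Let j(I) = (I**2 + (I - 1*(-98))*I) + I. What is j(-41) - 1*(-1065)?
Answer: 368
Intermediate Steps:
j(I) = I + I**2 + I*(98 + I) (j(I) = (I**2 + (I + 98)*I) + I = (I**2 + (98 + I)*I) + I = (I**2 + I*(98 + I)) + I = I + I**2 + I*(98 + I))
j(-41) - 1*(-1065) = -41*(99 + 2*(-41)) - 1*(-1065) = -41*(99 - 82) + 1065 = -41*17 + 1065 = -697 + 1065 = 368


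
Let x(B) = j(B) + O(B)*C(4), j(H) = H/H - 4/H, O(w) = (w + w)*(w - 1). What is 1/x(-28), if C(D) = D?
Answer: 7/45480 ≈ 0.00015391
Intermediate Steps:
O(w) = 2*w*(-1 + w) (O(w) = (2*w)*(-1 + w) = 2*w*(-1 + w))
j(H) = 1 - 4/H
x(B) = (-4 + B)/B + 8*B*(-1 + B) (x(B) = (-4 + B)/B + (2*B*(-1 + B))*4 = (-4 + B)/B + 8*B*(-1 + B))
1/x(-28) = 1/((-4 - 28 + 8*(-28)²*(-1 - 28))/(-28)) = 1/(-(-4 - 28 + 8*784*(-29))/28) = 1/(-(-4 - 28 - 181888)/28) = 1/(-1/28*(-181920)) = 1/(45480/7) = 7/45480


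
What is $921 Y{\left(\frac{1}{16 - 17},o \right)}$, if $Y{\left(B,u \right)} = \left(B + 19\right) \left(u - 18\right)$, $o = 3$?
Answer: $-248670$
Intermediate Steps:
$Y{\left(B,u \right)} = \left(-18 + u\right) \left(19 + B\right)$ ($Y{\left(B,u \right)} = \left(19 + B\right) \left(-18 + u\right) = \left(-18 + u\right) \left(19 + B\right)$)
$921 Y{\left(\frac{1}{16 - 17},o \right)} = 921 \left(-342 - \frac{18}{16 - 17} + 19 \cdot 3 + \frac{1}{16 - 17} \cdot 3\right) = 921 \left(-342 - \frac{18}{-1} + 57 + \frac{1}{-1} \cdot 3\right) = 921 \left(-342 - -18 + 57 - 3\right) = 921 \left(-342 + 18 + 57 - 3\right) = 921 \left(-270\right) = -248670$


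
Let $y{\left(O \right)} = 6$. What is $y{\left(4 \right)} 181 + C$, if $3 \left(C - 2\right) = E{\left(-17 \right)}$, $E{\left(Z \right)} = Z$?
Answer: $\frac{3247}{3} \approx 1082.3$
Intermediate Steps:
$C = - \frac{11}{3}$ ($C = 2 + \frac{1}{3} \left(-17\right) = 2 - \frac{17}{3} = - \frac{11}{3} \approx -3.6667$)
$y{\left(4 \right)} 181 + C = 6 \cdot 181 - \frac{11}{3} = 1086 - \frac{11}{3} = \frac{3247}{3}$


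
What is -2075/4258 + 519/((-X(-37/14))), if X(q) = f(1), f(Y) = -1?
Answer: 2207827/4258 ≈ 518.51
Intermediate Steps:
X(q) = -1
-2075/4258 + 519/((-X(-37/14))) = -2075/4258 + 519/((-1*(-1))) = -2075*1/4258 + 519/1 = -2075/4258 + 519*1 = -2075/4258 + 519 = 2207827/4258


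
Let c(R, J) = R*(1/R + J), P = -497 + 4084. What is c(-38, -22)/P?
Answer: 837/3587 ≈ 0.23334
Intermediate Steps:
P = 3587
c(R, J) = R*(J + 1/R) (c(R, J) = R*(1/R + J) = R*(J + 1/R))
c(-38, -22)/P = (1 - 22*(-38))/3587 = (1 + 836)*(1/3587) = 837*(1/3587) = 837/3587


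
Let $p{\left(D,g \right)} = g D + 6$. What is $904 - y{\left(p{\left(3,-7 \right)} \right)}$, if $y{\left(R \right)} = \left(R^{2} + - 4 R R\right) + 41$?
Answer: $1538$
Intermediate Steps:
$p{\left(D,g \right)} = 6 + D g$ ($p{\left(D,g \right)} = D g + 6 = 6 + D g$)
$y{\left(R \right)} = 41 - 3 R^{2}$ ($y{\left(R \right)} = \left(R^{2} - 4 R^{2}\right) + 41 = - 3 R^{2} + 41 = 41 - 3 R^{2}$)
$904 - y{\left(p{\left(3,-7 \right)} \right)} = 904 - \left(41 - 3 \left(6 + 3 \left(-7\right)\right)^{2}\right) = 904 - \left(41 - 3 \left(6 - 21\right)^{2}\right) = 904 - \left(41 - 3 \left(-15\right)^{2}\right) = 904 - \left(41 - 675\right) = 904 - -634 = 904 + 634 = 1538$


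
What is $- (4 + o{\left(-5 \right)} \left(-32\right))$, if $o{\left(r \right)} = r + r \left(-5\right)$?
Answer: $636$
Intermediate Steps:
$o{\left(r \right)} = - 4 r$ ($o{\left(r \right)} = r - 5 r = - 4 r$)
$- (4 + o{\left(-5 \right)} \left(-32\right)) = - (4 + \left(-4\right) \left(-5\right) \left(-32\right)) = - (4 + 20 \left(-32\right)) = - (4 - 640) = \left(-1\right) \left(-636\right) = 636$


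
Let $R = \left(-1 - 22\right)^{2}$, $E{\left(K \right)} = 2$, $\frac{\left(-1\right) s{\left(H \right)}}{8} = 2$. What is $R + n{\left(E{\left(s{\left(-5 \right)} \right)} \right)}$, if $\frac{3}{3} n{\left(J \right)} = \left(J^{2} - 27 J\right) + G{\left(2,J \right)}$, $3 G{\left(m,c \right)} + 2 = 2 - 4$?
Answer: $\frac{1433}{3} \approx 477.67$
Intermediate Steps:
$s{\left(H \right)} = -16$ ($s{\left(H \right)} = \left(-8\right) 2 = -16$)
$G{\left(m,c \right)} = - \frac{4}{3}$ ($G{\left(m,c \right)} = - \frac{2}{3} + \frac{2 - 4}{3} = - \frac{2}{3} + \frac{1}{3} \left(-2\right) = - \frac{2}{3} - \frac{2}{3} = - \frac{4}{3}$)
$R = 529$ ($R = \left(-23\right)^{2} = 529$)
$n{\left(J \right)} = - \frac{4}{3} + J^{2} - 27 J$ ($n{\left(J \right)} = \left(J^{2} - 27 J\right) - \frac{4}{3} = - \frac{4}{3} + J^{2} - 27 J$)
$R + n{\left(E{\left(s{\left(-5 \right)} \right)} \right)} = 529 - \left(\frac{166}{3} - 4\right) = 529 - \frac{154}{3} = \frac{1433}{3}$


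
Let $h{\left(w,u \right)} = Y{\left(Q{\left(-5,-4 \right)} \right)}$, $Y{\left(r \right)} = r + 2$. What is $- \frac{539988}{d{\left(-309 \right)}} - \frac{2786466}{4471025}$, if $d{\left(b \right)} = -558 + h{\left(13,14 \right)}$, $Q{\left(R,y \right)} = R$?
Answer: $\frac{47308561574}{49181275} \approx 961.92$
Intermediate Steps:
$Y{\left(r \right)} = 2 + r$
$h{\left(w,u \right)} = -3$ ($h{\left(w,u \right)} = 2 - 5 = -3$)
$d{\left(b \right)} = -561$ ($d{\left(b \right)} = -558 - 3 = -561$)
$- \frac{539988}{d{\left(-309 \right)}} - \frac{2786466}{4471025} = - \frac{539988}{-561} - \frac{2786466}{4471025} = \left(-539988\right) \left(- \frac{1}{561}\right) - \frac{2786466}{4471025} = \frac{10588}{11} - \frac{2786466}{4471025} = \frac{47308561574}{49181275}$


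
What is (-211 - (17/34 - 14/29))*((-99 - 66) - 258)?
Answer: 5177097/58 ≈ 89260.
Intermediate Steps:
(-211 - (17/34 - 14/29))*((-99 - 66) - 258) = (-211 - (17*(1/34) - 14*1/29))*(-165 - 258) = (-211 - (½ - 14/29))*(-423) = (-211 - 1*1/58)*(-423) = (-211 - 1/58)*(-423) = -12239/58*(-423) = 5177097/58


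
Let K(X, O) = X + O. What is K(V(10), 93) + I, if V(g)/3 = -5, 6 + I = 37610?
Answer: 37682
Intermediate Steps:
I = 37604 (I = -6 + 37610 = 37604)
V(g) = -15 (V(g) = 3*(-5) = -15)
K(X, O) = O + X
K(V(10), 93) + I = (93 - 15) + 37604 = 78 + 37604 = 37682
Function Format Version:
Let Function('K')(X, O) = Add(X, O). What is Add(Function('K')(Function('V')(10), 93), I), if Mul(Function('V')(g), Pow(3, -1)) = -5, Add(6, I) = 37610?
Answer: 37682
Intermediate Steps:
I = 37604 (I = Add(-6, 37610) = 37604)
Function('V')(g) = -15 (Function('V')(g) = Mul(3, -5) = -15)
Function('K')(X, O) = Add(O, X)
Add(Function('K')(Function('V')(10), 93), I) = Add(Add(93, -15), 37604) = Add(78, 37604) = 37682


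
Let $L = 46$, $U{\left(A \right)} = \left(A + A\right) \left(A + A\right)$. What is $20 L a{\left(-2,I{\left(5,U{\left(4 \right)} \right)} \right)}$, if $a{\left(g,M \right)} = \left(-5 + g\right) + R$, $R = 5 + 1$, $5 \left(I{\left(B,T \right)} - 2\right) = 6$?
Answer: $-920$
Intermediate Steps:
$U{\left(A \right)} = 4 A^{2}$ ($U{\left(A \right)} = 2 A 2 A = 4 A^{2}$)
$I{\left(B,T \right)} = \frac{16}{5}$ ($I{\left(B,T \right)} = 2 + \frac{1}{5} \cdot 6 = 2 + \frac{6}{5} = \frac{16}{5}$)
$R = 6$
$a{\left(g,M \right)} = 1 + g$ ($a{\left(g,M \right)} = \left(-5 + g\right) + 6 = 1 + g$)
$20 L a{\left(-2,I{\left(5,U{\left(4 \right)} \right)} \right)} = 20 \cdot 46 \left(1 - 2\right) = 920 \left(-1\right) = -920$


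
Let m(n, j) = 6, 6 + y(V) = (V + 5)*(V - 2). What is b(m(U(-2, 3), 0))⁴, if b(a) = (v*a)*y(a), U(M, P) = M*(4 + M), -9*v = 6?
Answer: 533794816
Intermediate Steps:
v = -⅔ (v = -⅑*6 = -⅔ ≈ -0.66667)
y(V) = -6 + (-2 + V)*(5 + V) (y(V) = -6 + (V + 5)*(V - 2) = -6 + (5 + V)*(-2 + V) = -6 + (-2 + V)*(5 + V))
b(a) = -2*a*(-16 + a² + 3*a)/3 (b(a) = (-2*a/3)*(-16 + a² + 3*a) = -2*a*(-16 + a² + 3*a)/3)
b(m(U(-2, 3), 0))⁴ = ((⅔)*6*(16 - 1*6² - 3*6))⁴ = ((⅔)*6*(16 - 1*36 - 18))⁴ = ((⅔)*6*(16 - 36 - 18))⁴ = ((⅔)*6*(-38))⁴ = (-152)⁴ = 533794816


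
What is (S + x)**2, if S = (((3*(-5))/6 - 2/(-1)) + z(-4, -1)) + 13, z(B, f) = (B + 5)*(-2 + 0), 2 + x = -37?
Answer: 3249/4 ≈ 812.25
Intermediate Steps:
x = -39 (x = -2 - 37 = -39)
z(B, f) = -10 - 2*B (z(B, f) = (5 + B)*(-2) = -10 - 2*B)
S = 21/2 (S = (((3*(-5))/6 - 2/(-1)) + (-10 - 2*(-4))) + 13 = ((-15*1/6 - 2*(-1)) + (-10 + 8)) + 13 = ((-5/2 + 2) - 2) + 13 = (-1/2 - 2) + 13 = -5/2 + 13 = 21/2 ≈ 10.500)
(S + x)**2 = (21/2 - 39)**2 = (-57/2)**2 = 3249/4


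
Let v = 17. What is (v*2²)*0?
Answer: 0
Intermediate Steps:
(v*2²)*0 = (17*2²)*0 = (17*4)*0 = 68*0 = 0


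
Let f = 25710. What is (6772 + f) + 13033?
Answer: 45515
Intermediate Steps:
(6772 + f) + 13033 = (6772 + 25710) + 13033 = 32482 + 13033 = 45515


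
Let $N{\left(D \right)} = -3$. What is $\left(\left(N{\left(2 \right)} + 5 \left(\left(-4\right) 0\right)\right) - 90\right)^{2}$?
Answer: $8649$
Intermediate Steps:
$\left(\left(N{\left(2 \right)} + 5 \left(\left(-4\right) 0\right)\right) - 90\right)^{2} = \left(\left(-3 + 5 \left(\left(-4\right) 0\right)\right) - 90\right)^{2} = \left(\left(-3 + 5 \cdot 0\right) - 90\right)^{2} = \left(\left(-3 + 0\right) - 90\right)^{2} = \left(-3 - 90\right)^{2} = \left(-93\right)^{2} = 8649$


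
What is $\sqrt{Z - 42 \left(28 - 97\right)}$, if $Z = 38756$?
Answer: $\sqrt{41654} \approx 204.09$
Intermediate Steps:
$\sqrt{Z - 42 \left(28 - 97\right)} = \sqrt{38756 - 42 \left(28 - 97\right)} = \sqrt{38756 - -2898} = \sqrt{38756 + 2898} = \sqrt{41654}$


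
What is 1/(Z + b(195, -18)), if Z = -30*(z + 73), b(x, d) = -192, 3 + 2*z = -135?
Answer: -1/312 ≈ -0.0032051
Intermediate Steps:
z = -69 (z = -3/2 + (½)*(-135) = -3/2 - 135/2 = -69)
Z = -120 (Z = -30*(-69 + 73) = -30*4 = -120)
1/(Z + b(195, -18)) = 1/(-120 - 192) = 1/(-312) = -1/312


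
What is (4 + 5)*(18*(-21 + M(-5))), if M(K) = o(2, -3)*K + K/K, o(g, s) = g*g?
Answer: -6480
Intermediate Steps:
o(g, s) = g²
M(K) = 1 + 4*K (M(K) = 2²*K + K/K = 4*K + 1 = 1 + 4*K)
(4 + 5)*(18*(-21 + M(-5))) = (4 + 5)*(18*(-21 + (1 + 4*(-5)))) = 9*(18*(-21 + (1 - 20))) = 9*(18*(-21 - 19)) = 9*(18*(-40)) = 9*(-720) = -6480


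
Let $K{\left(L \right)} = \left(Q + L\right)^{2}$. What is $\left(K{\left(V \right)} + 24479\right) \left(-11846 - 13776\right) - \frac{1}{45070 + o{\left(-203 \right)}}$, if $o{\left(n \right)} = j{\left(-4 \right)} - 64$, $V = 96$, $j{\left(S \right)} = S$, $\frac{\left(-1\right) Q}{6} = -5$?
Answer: $- \frac{46530979401621}{45002} \approx -1.034 \cdot 10^{9}$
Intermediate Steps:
$Q = 30$ ($Q = \left(-6\right) \left(-5\right) = 30$)
$o{\left(n \right)} = -68$ ($o{\left(n \right)} = -4 - 64 = -68$)
$K{\left(L \right)} = \left(30 + L\right)^{2}$
$\left(K{\left(V \right)} + 24479\right) \left(-11846 - 13776\right) - \frac{1}{45070 + o{\left(-203 \right)}} = \left(\left(30 + 96\right)^{2} + 24479\right) \left(-11846 - 13776\right) - \frac{1}{45070 - 68} = \left(126^{2} + 24479\right) \left(-25622\right) - \frac{1}{45002} = \left(15876 + 24479\right) \left(-25622\right) - \frac{1}{45002} = 40355 \left(-25622\right) - \frac{1}{45002} = -1033975810 - \frac{1}{45002} = - \frac{46530979401621}{45002}$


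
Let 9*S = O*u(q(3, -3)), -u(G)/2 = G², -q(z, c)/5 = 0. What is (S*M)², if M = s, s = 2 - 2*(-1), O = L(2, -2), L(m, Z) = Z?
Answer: 0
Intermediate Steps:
q(z, c) = 0 (q(z, c) = -5*0 = 0)
O = -2
u(G) = -2*G²
S = 0 (S = (-(-4)*0²)/9 = (-(-4)*0)/9 = (-2*0)/9 = (⅑)*0 = 0)
s = 4 (s = 2 + 2 = 4)
M = 4
(S*M)² = (0*4)² = 0² = 0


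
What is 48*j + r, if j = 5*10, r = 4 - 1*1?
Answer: 2403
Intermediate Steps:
r = 3 (r = 4 - 1 = 3)
j = 50
48*j + r = 48*50 + 3 = 2400 + 3 = 2403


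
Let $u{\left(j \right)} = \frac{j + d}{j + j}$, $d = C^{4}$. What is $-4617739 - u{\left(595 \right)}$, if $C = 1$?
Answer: $- \frac{2747555003}{595} \approx -4.6177 \cdot 10^{6}$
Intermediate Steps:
$d = 1$ ($d = 1^{4} = 1$)
$u{\left(j \right)} = \frac{1 + j}{2 j}$ ($u{\left(j \right)} = \frac{j + 1}{j + j} = \frac{1 + j}{2 j}$)
$-4617739 - u{\left(595 \right)} = -4617739 - \frac{1 + 595}{2 \cdot 595} = -4617739 - \frac{1}{2} \cdot \frac{1}{595} \cdot 596 = -4617739 - \frac{298}{595} = - \frac{2747555003}{595}$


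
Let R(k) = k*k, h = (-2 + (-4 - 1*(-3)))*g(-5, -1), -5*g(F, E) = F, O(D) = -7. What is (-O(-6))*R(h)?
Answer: 63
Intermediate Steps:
g(F, E) = -F/5
h = -3 (h = (-2 + (-4 - 1*(-3)))*(-⅕*(-5)) = (-2 + (-4 + 3))*1 = (-2 - 1)*1 = -3*1 = -3)
R(k) = k²
(-O(-6))*R(h) = -1*(-7)*(-3)² = 7*9 = 63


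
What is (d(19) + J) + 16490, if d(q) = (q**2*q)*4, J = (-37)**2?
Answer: 45295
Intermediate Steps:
J = 1369
d(q) = 4*q**3 (d(q) = q**3*4 = 4*q**3)
(d(19) + J) + 16490 = (4*19**3 + 1369) + 16490 = (4*6859 + 1369) + 16490 = (27436 + 1369) + 16490 = 28805 + 16490 = 45295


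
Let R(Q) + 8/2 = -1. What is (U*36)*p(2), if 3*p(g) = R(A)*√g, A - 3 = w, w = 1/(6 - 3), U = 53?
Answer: -3180*√2 ≈ -4497.2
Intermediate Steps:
w = ⅓ (w = 1/3 = ⅓ ≈ 0.33333)
A = 10/3 (A = 3 + ⅓ = 10/3 ≈ 3.3333)
R(Q) = -5 (R(Q) = -4 - 1 = -5)
p(g) = -5*√g/3 (p(g) = (-5*√g)/3 = -5*√g/3)
(U*36)*p(2) = (53*36)*(-5*√2/3) = 1908*(-5*√2/3) = -3180*√2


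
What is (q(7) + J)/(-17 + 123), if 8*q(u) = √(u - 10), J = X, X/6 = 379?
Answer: 1137/53 + I*√3/848 ≈ 21.453 + 0.0020425*I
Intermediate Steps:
X = 2274 (X = 6*379 = 2274)
J = 2274
q(u) = √(-10 + u)/8 (q(u) = √(u - 10)/8 = √(-10 + u)/8)
(q(7) + J)/(-17 + 123) = (√(-10 + 7)/8 + 2274)/(-17 + 123) = (√(-3)/8 + 2274)/106 = ((I*√3)/8 + 2274)*(1/106) = (I*√3/8 + 2274)*(1/106) = (2274 + I*√3/8)*(1/106) = 1137/53 + I*√3/848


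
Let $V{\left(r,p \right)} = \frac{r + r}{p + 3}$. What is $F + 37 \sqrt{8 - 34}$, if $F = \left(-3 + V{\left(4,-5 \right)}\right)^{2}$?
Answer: $49 + 37 i \sqrt{26} \approx 49.0 + 188.66 i$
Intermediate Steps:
$V{\left(r,p \right)} = \frac{2 r}{3 + p}$
$F = 49$ ($F = \left(-3 + 2 \cdot 4 \frac{1}{3 - 5}\right)^{2} = \left(-3 + 2 \cdot 4 \frac{1}{-2}\right)^{2} = \left(-3 + 2 \cdot 4 \left(- \frac{1}{2}\right)\right)^{2} = \left(-3 - 4\right)^{2} = \left(-7\right)^{2} = 49$)
$F + 37 \sqrt{8 - 34} = 49 + 37 \sqrt{8 - 34} = 49 + 37 \sqrt{-26} = 49 + 37 i \sqrt{26}$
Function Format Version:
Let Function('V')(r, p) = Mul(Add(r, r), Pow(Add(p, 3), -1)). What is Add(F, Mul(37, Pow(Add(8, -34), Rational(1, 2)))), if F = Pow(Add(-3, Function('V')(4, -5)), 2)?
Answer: Add(49, Mul(37, I, Pow(26, Rational(1, 2)))) ≈ Add(49.000, Mul(188.66, I))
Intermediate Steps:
Function('V')(r, p) = Mul(2, r, Pow(Add(3, p), -1)) (Function('V')(r, p) = Mul(Mul(2, r), Pow(Add(3, p), -1)) = Mul(2, r, Pow(Add(3, p), -1)))
F = 49 (F = Pow(Add(-3, Mul(2, 4, Pow(Add(3, -5), -1))), 2) = Pow(Add(-3, Mul(2, 4, Pow(-2, -1))), 2) = Pow(Add(-3, Mul(2, 4, Rational(-1, 2))), 2) = Pow(Add(-3, -4), 2) = Pow(-7, 2) = 49)
Add(F, Mul(37, Pow(Add(8, -34), Rational(1, 2)))) = Add(49, Mul(37, Pow(Add(8, -34), Rational(1, 2)))) = Add(49, Mul(37, Pow(-26, Rational(1, 2)))) = Add(49, Mul(37, Mul(I, Pow(26, Rational(1, 2))))) = Add(49, Mul(37, I, Pow(26, Rational(1, 2))))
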